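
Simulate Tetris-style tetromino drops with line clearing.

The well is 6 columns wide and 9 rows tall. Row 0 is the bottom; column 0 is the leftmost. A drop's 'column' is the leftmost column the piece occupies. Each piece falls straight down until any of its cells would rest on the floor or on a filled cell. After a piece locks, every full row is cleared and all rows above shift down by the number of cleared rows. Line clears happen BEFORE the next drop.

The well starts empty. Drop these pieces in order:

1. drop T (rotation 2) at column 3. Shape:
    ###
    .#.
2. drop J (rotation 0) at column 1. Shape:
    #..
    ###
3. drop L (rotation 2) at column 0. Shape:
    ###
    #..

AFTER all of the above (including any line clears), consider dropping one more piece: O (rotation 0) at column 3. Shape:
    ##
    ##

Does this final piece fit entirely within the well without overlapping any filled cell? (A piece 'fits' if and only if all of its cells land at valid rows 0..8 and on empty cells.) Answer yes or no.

Answer: yes

Derivation:
Drop 1: T rot2 at col 3 lands with bottom-row=0; cleared 0 line(s) (total 0); column heights now [0 0 0 2 2 2], max=2
Drop 2: J rot0 at col 1 lands with bottom-row=2; cleared 0 line(s) (total 0); column heights now [0 4 3 3 2 2], max=4
Drop 3: L rot2 at col 0 lands with bottom-row=3; cleared 0 line(s) (total 0); column heights now [5 5 5 3 2 2], max=5
Test piece O rot0 at col 3 (width 2): heights before test = [5 5 5 3 2 2]; fits = True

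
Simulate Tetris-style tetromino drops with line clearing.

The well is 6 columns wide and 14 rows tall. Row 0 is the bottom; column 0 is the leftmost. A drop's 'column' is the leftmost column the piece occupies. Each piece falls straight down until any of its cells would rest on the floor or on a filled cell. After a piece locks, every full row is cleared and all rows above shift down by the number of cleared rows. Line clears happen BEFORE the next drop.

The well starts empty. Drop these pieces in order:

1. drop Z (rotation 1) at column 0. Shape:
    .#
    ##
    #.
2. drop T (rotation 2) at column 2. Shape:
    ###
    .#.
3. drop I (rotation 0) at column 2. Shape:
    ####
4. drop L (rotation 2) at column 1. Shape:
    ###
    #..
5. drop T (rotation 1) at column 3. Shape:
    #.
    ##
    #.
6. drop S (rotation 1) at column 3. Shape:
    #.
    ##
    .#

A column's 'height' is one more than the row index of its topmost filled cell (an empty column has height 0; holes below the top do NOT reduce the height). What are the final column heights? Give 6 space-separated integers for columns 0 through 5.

Drop 1: Z rot1 at col 0 lands with bottom-row=0; cleared 0 line(s) (total 0); column heights now [2 3 0 0 0 0], max=3
Drop 2: T rot2 at col 2 lands with bottom-row=0; cleared 0 line(s) (total 0); column heights now [2 3 2 2 2 0], max=3
Drop 3: I rot0 at col 2 lands with bottom-row=2; cleared 0 line(s) (total 0); column heights now [2 3 3 3 3 3], max=3
Drop 4: L rot2 at col 1 lands with bottom-row=3; cleared 0 line(s) (total 0); column heights now [2 5 5 5 3 3], max=5
Drop 5: T rot1 at col 3 lands with bottom-row=5; cleared 0 line(s) (total 0); column heights now [2 5 5 8 7 3], max=8
Drop 6: S rot1 at col 3 lands with bottom-row=7; cleared 0 line(s) (total 0); column heights now [2 5 5 10 9 3], max=10

Answer: 2 5 5 10 9 3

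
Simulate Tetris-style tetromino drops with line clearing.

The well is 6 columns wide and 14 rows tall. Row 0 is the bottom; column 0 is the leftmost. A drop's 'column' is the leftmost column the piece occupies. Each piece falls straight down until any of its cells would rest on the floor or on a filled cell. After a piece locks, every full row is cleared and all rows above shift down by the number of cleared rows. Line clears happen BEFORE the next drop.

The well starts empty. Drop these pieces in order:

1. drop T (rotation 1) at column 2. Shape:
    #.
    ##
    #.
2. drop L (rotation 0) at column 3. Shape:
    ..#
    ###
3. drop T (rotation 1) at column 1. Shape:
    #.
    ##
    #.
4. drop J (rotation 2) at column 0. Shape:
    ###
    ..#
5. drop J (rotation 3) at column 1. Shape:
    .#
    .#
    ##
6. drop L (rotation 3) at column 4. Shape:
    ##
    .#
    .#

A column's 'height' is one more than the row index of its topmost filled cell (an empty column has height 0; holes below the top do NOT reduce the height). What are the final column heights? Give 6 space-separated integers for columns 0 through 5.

Answer: 6 7 9 3 7 7

Derivation:
Drop 1: T rot1 at col 2 lands with bottom-row=0; cleared 0 line(s) (total 0); column heights now [0 0 3 2 0 0], max=3
Drop 2: L rot0 at col 3 lands with bottom-row=2; cleared 0 line(s) (total 0); column heights now [0 0 3 3 3 4], max=4
Drop 3: T rot1 at col 1 lands with bottom-row=2; cleared 0 line(s) (total 0); column heights now [0 5 4 3 3 4], max=5
Drop 4: J rot2 at col 0 lands with bottom-row=4; cleared 0 line(s) (total 0); column heights now [6 6 6 3 3 4], max=6
Drop 5: J rot3 at col 1 lands with bottom-row=6; cleared 0 line(s) (total 0); column heights now [6 7 9 3 3 4], max=9
Drop 6: L rot3 at col 4 lands with bottom-row=4; cleared 0 line(s) (total 0); column heights now [6 7 9 3 7 7], max=9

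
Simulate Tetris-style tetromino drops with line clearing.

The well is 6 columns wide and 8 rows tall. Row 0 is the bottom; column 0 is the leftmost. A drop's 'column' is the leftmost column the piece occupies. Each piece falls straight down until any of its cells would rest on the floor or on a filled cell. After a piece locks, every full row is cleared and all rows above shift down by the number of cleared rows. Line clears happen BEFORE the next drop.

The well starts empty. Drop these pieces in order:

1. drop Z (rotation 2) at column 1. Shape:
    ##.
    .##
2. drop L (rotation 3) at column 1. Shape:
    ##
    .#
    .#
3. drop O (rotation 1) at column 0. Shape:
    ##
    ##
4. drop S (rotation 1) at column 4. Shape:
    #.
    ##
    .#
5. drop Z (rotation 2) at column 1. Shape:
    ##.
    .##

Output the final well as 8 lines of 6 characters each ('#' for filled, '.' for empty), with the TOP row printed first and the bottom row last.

Answer: .##...
####..
##....
.##...
..#...
..#.#.
.##.##
..##.#

Derivation:
Drop 1: Z rot2 at col 1 lands with bottom-row=0; cleared 0 line(s) (total 0); column heights now [0 2 2 1 0 0], max=2
Drop 2: L rot3 at col 1 lands with bottom-row=2; cleared 0 line(s) (total 0); column heights now [0 5 5 1 0 0], max=5
Drop 3: O rot1 at col 0 lands with bottom-row=5; cleared 0 line(s) (total 0); column heights now [7 7 5 1 0 0], max=7
Drop 4: S rot1 at col 4 lands with bottom-row=0; cleared 0 line(s) (total 0); column heights now [7 7 5 1 3 2], max=7
Drop 5: Z rot2 at col 1 lands with bottom-row=6; cleared 0 line(s) (total 0); column heights now [7 8 8 7 3 2], max=8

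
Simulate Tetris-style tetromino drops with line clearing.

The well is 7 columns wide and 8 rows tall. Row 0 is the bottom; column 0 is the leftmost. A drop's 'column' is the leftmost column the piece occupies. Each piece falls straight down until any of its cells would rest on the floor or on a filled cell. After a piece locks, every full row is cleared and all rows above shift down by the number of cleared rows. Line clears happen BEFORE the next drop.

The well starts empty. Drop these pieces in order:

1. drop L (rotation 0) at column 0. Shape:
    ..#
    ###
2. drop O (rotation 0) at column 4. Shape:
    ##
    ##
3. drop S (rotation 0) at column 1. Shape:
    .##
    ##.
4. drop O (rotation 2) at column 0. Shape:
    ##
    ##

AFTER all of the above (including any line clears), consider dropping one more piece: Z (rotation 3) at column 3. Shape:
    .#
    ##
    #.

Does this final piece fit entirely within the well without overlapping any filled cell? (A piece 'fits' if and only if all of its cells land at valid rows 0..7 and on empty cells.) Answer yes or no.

Drop 1: L rot0 at col 0 lands with bottom-row=0; cleared 0 line(s) (total 0); column heights now [1 1 2 0 0 0 0], max=2
Drop 2: O rot0 at col 4 lands with bottom-row=0; cleared 0 line(s) (total 0); column heights now [1 1 2 0 2 2 0], max=2
Drop 3: S rot0 at col 1 lands with bottom-row=2; cleared 0 line(s) (total 0); column heights now [1 3 4 4 2 2 0], max=4
Drop 4: O rot2 at col 0 lands with bottom-row=3; cleared 0 line(s) (total 0); column heights now [5 5 4 4 2 2 0], max=5
Test piece Z rot3 at col 3 (width 2): heights before test = [5 5 4 4 2 2 0]; fits = True

Answer: yes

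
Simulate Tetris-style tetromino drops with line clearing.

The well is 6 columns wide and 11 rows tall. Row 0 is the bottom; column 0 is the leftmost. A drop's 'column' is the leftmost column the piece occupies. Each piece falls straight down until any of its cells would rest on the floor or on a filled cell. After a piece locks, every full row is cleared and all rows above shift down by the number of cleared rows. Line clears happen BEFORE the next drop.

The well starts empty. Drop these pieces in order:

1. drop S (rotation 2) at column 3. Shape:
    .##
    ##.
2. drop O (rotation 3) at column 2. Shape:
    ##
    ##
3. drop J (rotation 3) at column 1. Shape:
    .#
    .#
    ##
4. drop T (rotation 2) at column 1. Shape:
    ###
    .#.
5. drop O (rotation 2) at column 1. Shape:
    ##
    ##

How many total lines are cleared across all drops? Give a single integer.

Answer: 0

Derivation:
Drop 1: S rot2 at col 3 lands with bottom-row=0; cleared 0 line(s) (total 0); column heights now [0 0 0 1 2 2], max=2
Drop 2: O rot3 at col 2 lands with bottom-row=1; cleared 0 line(s) (total 0); column heights now [0 0 3 3 2 2], max=3
Drop 3: J rot3 at col 1 lands with bottom-row=3; cleared 0 line(s) (total 0); column heights now [0 4 6 3 2 2], max=6
Drop 4: T rot2 at col 1 lands with bottom-row=6; cleared 0 line(s) (total 0); column heights now [0 8 8 8 2 2], max=8
Drop 5: O rot2 at col 1 lands with bottom-row=8; cleared 0 line(s) (total 0); column heights now [0 10 10 8 2 2], max=10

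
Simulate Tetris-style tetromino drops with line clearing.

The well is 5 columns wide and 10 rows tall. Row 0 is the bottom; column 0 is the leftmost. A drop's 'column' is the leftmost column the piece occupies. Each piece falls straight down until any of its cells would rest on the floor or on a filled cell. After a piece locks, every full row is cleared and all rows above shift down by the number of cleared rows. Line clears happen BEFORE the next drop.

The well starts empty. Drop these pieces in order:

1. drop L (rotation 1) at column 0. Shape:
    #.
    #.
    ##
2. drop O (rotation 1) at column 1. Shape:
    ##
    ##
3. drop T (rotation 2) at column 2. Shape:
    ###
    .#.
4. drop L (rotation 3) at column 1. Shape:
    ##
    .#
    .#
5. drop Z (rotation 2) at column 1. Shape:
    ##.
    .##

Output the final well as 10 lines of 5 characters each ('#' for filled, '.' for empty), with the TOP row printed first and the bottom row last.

Drop 1: L rot1 at col 0 lands with bottom-row=0; cleared 0 line(s) (total 0); column heights now [3 1 0 0 0], max=3
Drop 2: O rot1 at col 1 lands with bottom-row=1; cleared 0 line(s) (total 0); column heights now [3 3 3 0 0], max=3
Drop 3: T rot2 at col 2 lands with bottom-row=2; cleared 0 line(s) (total 0); column heights now [3 3 4 4 4], max=4
Drop 4: L rot3 at col 1 lands with bottom-row=4; cleared 0 line(s) (total 0); column heights now [3 7 7 4 4], max=7
Drop 5: Z rot2 at col 1 lands with bottom-row=7; cleared 0 line(s) (total 0); column heights now [3 9 9 8 4], max=9

Answer: .....
.##..
..##.
.##..
..#..
..#..
..###
####.
###..
##...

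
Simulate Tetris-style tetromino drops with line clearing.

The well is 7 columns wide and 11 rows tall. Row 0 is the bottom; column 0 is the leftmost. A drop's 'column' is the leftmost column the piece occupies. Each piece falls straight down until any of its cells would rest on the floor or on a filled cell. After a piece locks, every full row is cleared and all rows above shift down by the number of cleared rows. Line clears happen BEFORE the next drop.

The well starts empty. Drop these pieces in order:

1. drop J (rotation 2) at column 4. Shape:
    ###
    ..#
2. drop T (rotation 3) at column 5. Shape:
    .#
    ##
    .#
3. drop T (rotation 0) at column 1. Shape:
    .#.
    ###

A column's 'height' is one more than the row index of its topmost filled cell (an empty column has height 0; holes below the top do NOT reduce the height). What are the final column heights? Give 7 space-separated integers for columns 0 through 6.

Drop 1: J rot2 at col 4 lands with bottom-row=0; cleared 0 line(s) (total 0); column heights now [0 0 0 0 2 2 2], max=2
Drop 2: T rot3 at col 5 lands with bottom-row=2; cleared 0 line(s) (total 0); column heights now [0 0 0 0 2 4 5], max=5
Drop 3: T rot0 at col 1 lands with bottom-row=0; cleared 0 line(s) (total 0); column heights now [0 1 2 1 2 4 5], max=5

Answer: 0 1 2 1 2 4 5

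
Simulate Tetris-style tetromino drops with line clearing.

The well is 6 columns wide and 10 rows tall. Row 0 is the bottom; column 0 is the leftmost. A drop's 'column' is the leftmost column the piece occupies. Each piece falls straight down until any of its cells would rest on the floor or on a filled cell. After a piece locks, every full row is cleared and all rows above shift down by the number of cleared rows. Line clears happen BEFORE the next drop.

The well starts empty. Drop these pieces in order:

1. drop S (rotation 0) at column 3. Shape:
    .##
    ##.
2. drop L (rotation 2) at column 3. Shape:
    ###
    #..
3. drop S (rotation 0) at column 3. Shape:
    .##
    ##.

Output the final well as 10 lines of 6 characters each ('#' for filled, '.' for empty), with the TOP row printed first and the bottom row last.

Drop 1: S rot0 at col 3 lands with bottom-row=0; cleared 0 line(s) (total 0); column heights now [0 0 0 1 2 2], max=2
Drop 2: L rot2 at col 3 lands with bottom-row=1; cleared 0 line(s) (total 0); column heights now [0 0 0 3 3 3], max=3
Drop 3: S rot0 at col 3 lands with bottom-row=3; cleared 0 line(s) (total 0); column heights now [0 0 0 4 5 5], max=5

Answer: ......
......
......
......
......
....##
...##.
...###
...###
...##.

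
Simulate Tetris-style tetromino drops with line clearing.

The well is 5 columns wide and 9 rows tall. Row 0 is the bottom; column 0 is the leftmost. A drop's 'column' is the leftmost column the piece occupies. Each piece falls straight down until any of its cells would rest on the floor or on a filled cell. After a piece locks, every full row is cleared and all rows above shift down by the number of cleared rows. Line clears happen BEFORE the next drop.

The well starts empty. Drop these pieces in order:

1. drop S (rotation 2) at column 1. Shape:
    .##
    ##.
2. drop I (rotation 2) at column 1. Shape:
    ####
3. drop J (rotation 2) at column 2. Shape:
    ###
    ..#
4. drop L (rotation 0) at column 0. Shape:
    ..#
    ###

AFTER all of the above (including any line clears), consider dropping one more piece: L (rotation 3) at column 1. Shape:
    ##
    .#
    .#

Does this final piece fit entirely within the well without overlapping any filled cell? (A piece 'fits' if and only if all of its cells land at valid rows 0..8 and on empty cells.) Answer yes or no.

Answer: no

Derivation:
Drop 1: S rot2 at col 1 lands with bottom-row=0; cleared 0 line(s) (total 0); column heights now [0 1 2 2 0], max=2
Drop 2: I rot2 at col 1 lands with bottom-row=2; cleared 0 line(s) (total 0); column heights now [0 3 3 3 3], max=3
Drop 3: J rot2 at col 2 lands with bottom-row=3; cleared 0 line(s) (total 0); column heights now [0 3 5 5 5], max=5
Drop 4: L rot0 at col 0 lands with bottom-row=5; cleared 0 line(s) (total 0); column heights now [6 6 7 5 5], max=7
Test piece L rot3 at col 1 (width 2): heights before test = [6 6 7 5 5]; fits = False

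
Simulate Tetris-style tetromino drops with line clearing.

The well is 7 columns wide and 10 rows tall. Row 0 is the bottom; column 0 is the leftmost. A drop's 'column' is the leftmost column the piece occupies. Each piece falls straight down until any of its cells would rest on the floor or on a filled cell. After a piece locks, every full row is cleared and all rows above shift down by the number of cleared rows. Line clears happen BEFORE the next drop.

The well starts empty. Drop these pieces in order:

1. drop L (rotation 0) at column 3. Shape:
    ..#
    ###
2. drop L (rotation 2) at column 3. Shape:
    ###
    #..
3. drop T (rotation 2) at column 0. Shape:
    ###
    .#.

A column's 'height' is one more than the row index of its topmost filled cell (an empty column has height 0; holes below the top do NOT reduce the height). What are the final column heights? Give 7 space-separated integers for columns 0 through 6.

Answer: 2 2 2 3 3 3 0

Derivation:
Drop 1: L rot0 at col 3 lands with bottom-row=0; cleared 0 line(s) (total 0); column heights now [0 0 0 1 1 2 0], max=2
Drop 2: L rot2 at col 3 lands with bottom-row=1; cleared 0 line(s) (total 0); column heights now [0 0 0 3 3 3 0], max=3
Drop 3: T rot2 at col 0 lands with bottom-row=0; cleared 0 line(s) (total 0); column heights now [2 2 2 3 3 3 0], max=3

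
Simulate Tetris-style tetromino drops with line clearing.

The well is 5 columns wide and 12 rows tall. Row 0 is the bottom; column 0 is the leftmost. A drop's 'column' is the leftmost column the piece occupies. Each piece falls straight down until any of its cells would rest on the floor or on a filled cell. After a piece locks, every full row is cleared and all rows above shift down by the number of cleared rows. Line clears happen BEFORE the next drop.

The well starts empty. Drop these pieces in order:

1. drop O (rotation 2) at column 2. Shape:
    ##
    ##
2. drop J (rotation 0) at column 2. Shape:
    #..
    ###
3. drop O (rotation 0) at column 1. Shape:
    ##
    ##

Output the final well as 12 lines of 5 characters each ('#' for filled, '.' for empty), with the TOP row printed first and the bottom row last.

Answer: .....
.....
.....
.....
.....
.....
.##..
.##..
..#..
..###
..##.
..##.

Derivation:
Drop 1: O rot2 at col 2 lands with bottom-row=0; cleared 0 line(s) (total 0); column heights now [0 0 2 2 0], max=2
Drop 2: J rot0 at col 2 lands with bottom-row=2; cleared 0 line(s) (total 0); column heights now [0 0 4 3 3], max=4
Drop 3: O rot0 at col 1 lands with bottom-row=4; cleared 0 line(s) (total 0); column heights now [0 6 6 3 3], max=6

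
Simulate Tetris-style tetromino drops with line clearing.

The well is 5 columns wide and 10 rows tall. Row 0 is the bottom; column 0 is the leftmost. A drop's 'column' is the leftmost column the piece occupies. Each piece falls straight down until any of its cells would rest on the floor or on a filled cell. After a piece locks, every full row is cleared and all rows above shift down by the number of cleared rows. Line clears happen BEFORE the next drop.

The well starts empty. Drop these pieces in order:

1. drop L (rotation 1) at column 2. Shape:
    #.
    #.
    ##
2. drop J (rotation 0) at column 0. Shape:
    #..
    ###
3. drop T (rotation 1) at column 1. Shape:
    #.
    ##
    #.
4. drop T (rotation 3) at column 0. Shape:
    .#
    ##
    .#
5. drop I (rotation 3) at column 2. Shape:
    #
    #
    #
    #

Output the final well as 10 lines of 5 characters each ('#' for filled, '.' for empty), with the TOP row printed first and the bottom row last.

Answer: .##..
###..
.##..
.##..
.##..
##...
###..
..#..
..#..
..##.

Derivation:
Drop 1: L rot1 at col 2 lands with bottom-row=0; cleared 0 line(s) (total 0); column heights now [0 0 3 1 0], max=3
Drop 2: J rot0 at col 0 lands with bottom-row=3; cleared 0 line(s) (total 0); column heights now [5 4 4 1 0], max=5
Drop 3: T rot1 at col 1 lands with bottom-row=4; cleared 0 line(s) (total 0); column heights now [5 7 6 1 0], max=7
Drop 4: T rot3 at col 0 lands with bottom-row=7; cleared 0 line(s) (total 0); column heights now [9 10 6 1 0], max=10
Drop 5: I rot3 at col 2 lands with bottom-row=6; cleared 0 line(s) (total 0); column heights now [9 10 10 1 0], max=10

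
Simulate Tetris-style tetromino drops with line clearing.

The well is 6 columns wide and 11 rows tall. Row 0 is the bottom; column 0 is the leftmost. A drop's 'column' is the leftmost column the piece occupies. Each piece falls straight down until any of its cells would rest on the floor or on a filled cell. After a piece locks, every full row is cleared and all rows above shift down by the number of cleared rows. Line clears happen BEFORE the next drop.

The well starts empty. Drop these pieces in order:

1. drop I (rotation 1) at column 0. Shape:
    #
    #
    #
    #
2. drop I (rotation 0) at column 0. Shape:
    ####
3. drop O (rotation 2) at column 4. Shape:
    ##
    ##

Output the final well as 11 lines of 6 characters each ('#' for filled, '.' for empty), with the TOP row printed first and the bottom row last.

Drop 1: I rot1 at col 0 lands with bottom-row=0; cleared 0 line(s) (total 0); column heights now [4 0 0 0 0 0], max=4
Drop 2: I rot0 at col 0 lands with bottom-row=4; cleared 0 line(s) (total 0); column heights now [5 5 5 5 0 0], max=5
Drop 3: O rot2 at col 4 lands with bottom-row=0; cleared 0 line(s) (total 0); column heights now [5 5 5 5 2 2], max=5

Answer: ......
......
......
......
......
......
####..
#.....
#.....
#...##
#...##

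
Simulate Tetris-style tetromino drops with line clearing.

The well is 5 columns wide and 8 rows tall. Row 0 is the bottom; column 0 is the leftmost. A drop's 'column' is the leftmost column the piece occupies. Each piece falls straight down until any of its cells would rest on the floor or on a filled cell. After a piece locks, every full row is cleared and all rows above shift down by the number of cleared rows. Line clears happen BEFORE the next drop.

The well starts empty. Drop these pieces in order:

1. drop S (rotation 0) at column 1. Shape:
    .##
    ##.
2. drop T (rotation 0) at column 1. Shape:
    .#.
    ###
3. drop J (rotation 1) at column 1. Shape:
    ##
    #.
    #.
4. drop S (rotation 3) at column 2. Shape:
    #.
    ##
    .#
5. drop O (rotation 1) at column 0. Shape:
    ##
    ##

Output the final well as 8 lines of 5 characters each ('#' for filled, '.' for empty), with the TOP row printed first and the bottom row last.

Answer: ###..
####.
.###.
.#...
.##..
.###.
..##.
.##..

Derivation:
Drop 1: S rot0 at col 1 lands with bottom-row=0; cleared 0 line(s) (total 0); column heights now [0 1 2 2 0], max=2
Drop 2: T rot0 at col 1 lands with bottom-row=2; cleared 0 line(s) (total 0); column heights now [0 3 4 3 0], max=4
Drop 3: J rot1 at col 1 lands with bottom-row=3; cleared 0 line(s) (total 0); column heights now [0 6 6 3 0], max=6
Drop 4: S rot3 at col 2 lands with bottom-row=5; cleared 0 line(s) (total 0); column heights now [0 6 8 7 0], max=8
Drop 5: O rot1 at col 0 lands with bottom-row=6; cleared 0 line(s) (total 0); column heights now [8 8 8 7 0], max=8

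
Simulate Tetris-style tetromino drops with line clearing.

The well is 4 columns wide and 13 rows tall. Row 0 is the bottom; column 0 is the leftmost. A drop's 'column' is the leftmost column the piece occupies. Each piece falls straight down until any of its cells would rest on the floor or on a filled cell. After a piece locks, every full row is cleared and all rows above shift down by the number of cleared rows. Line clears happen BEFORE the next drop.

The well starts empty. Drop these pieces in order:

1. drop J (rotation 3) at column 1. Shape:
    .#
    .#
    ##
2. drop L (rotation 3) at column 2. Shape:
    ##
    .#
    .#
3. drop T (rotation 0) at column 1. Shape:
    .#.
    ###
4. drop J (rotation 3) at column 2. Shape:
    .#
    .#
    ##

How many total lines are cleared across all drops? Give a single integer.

Answer: 0

Derivation:
Drop 1: J rot3 at col 1 lands with bottom-row=0; cleared 0 line(s) (total 0); column heights now [0 1 3 0], max=3
Drop 2: L rot3 at col 2 lands with bottom-row=1; cleared 0 line(s) (total 0); column heights now [0 1 4 4], max=4
Drop 3: T rot0 at col 1 lands with bottom-row=4; cleared 0 line(s) (total 0); column heights now [0 5 6 5], max=6
Drop 4: J rot3 at col 2 lands with bottom-row=6; cleared 0 line(s) (total 0); column heights now [0 5 7 9], max=9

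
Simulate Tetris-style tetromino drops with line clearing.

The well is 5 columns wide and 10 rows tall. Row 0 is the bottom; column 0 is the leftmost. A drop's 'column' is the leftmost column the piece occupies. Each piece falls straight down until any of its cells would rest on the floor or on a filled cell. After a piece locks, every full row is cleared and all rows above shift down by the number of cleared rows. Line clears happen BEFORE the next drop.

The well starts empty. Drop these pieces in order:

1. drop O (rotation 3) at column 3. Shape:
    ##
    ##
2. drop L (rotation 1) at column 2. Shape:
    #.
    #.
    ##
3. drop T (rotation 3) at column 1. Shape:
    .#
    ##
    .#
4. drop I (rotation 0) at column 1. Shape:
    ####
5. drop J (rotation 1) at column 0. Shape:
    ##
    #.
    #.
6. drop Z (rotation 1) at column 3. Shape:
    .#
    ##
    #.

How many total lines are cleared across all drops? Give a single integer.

Answer: 1

Derivation:
Drop 1: O rot3 at col 3 lands with bottom-row=0; cleared 0 line(s) (total 0); column heights now [0 0 0 2 2], max=2
Drop 2: L rot1 at col 2 lands with bottom-row=2; cleared 0 line(s) (total 0); column heights now [0 0 5 3 2], max=5
Drop 3: T rot3 at col 1 lands with bottom-row=5; cleared 0 line(s) (total 0); column heights now [0 7 8 3 2], max=8
Drop 4: I rot0 at col 1 lands with bottom-row=8; cleared 0 line(s) (total 0); column heights now [0 9 9 9 9], max=9
Drop 5: J rot1 at col 0 lands with bottom-row=7; cleared 1 line(s) (total 1); column heights now [9 9 8 3 2], max=9
Drop 6: Z rot1 at col 3 lands with bottom-row=3; cleared 0 line(s) (total 1); column heights now [9 9 8 5 6], max=9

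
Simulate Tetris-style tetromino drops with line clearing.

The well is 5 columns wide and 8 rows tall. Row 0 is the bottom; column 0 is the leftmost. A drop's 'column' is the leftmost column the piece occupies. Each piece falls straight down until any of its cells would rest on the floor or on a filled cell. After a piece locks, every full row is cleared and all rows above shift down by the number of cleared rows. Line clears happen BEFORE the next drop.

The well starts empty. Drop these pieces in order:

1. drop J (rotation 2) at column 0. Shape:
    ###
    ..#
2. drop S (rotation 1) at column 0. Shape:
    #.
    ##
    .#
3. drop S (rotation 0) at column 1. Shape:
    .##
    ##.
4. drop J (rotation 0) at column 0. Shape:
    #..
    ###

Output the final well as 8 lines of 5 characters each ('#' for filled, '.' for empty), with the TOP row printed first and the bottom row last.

Drop 1: J rot2 at col 0 lands with bottom-row=0; cleared 0 line(s) (total 0); column heights now [2 2 2 0 0], max=2
Drop 2: S rot1 at col 0 lands with bottom-row=2; cleared 0 line(s) (total 0); column heights now [5 4 2 0 0], max=5
Drop 3: S rot0 at col 1 lands with bottom-row=4; cleared 0 line(s) (total 0); column heights now [5 5 6 6 0], max=6
Drop 4: J rot0 at col 0 lands with bottom-row=6; cleared 0 line(s) (total 0); column heights now [8 7 7 6 0], max=8

Answer: #....
###..
..##.
###..
##...
.#...
###..
..#..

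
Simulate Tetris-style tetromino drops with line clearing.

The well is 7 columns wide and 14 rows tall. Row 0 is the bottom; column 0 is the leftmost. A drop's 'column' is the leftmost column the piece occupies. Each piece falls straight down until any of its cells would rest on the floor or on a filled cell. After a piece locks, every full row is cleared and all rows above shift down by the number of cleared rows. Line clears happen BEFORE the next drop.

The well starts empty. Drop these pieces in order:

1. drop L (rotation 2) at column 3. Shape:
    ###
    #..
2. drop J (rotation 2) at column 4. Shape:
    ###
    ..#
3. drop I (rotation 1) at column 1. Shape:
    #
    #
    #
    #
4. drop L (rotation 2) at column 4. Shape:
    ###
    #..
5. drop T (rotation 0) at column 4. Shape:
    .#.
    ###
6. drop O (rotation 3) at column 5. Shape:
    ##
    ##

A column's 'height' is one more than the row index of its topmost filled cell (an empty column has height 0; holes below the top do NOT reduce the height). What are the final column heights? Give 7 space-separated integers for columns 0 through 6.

Drop 1: L rot2 at col 3 lands with bottom-row=0; cleared 0 line(s) (total 0); column heights now [0 0 0 2 2 2 0], max=2
Drop 2: J rot2 at col 4 lands with bottom-row=1; cleared 0 line(s) (total 0); column heights now [0 0 0 2 3 3 3], max=3
Drop 3: I rot1 at col 1 lands with bottom-row=0; cleared 0 line(s) (total 0); column heights now [0 4 0 2 3 3 3], max=4
Drop 4: L rot2 at col 4 lands with bottom-row=3; cleared 0 line(s) (total 0); column heights now [0 4 0 2 5 5 5], max=5
Drop 5: T rot0 at col 4 lands with bottom-row=5; cleared 0 line(s) (total 0); column heights now [0 4 0 2 6 7 6], max=7
Drop 6: O rot3 at col 5 lands with bottom-row=7; cleared 0 line(s) (total 0); column heights now [0 4 0 2 6 9 9], max=9

Answer: 0 4 0 2 6 9 9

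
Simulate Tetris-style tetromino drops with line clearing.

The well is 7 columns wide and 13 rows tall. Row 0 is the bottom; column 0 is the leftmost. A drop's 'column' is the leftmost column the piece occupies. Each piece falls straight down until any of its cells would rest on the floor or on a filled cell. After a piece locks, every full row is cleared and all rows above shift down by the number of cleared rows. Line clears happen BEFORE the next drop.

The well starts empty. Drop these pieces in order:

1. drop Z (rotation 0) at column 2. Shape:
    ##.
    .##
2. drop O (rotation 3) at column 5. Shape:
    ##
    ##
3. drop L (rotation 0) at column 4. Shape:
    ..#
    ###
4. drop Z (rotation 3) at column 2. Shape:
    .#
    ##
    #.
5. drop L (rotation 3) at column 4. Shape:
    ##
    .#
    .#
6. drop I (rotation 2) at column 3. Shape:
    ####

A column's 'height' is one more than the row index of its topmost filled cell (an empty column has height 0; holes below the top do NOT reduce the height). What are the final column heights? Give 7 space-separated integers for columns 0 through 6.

Drop 1: Z rot0 at col 2 lands with bottom-row=0; cleared 0 line(s) (total 0); column heights now [0 0 2 2 1 0 0], max=2
Drop 2: O rot3 at col 5 lands with bottom-row=0; cleared 0 line(s) (total 0); column heights now [0 0 2 2 1 2 2], max=2
Drop 3: L rot0 at col 4 lands with bottom-row=2; cleared 0 line(s) (total 0); column heights now [0 0 2 2 3 3 4], max=4
Drop 4: Z rot3 at col 2 lands with bottom-row=2; cleared 0 line(s) (total 0); column heights now [0 0 4 5 3 3 4], max=5
Drop 5: L rot3 at col 4 lands with bottom-row=3; cleared 0 line(s) (total 0); column heights now [0 0 4 5 6 6 4], max=6
Drop 6: I rot2 at col 3 lands with bottom-row=6; cleared 0 line(s) (total 0); column heights now [0 0 4 7 7 7 7], max=7

Answer: 0 0 4 7 7 7 7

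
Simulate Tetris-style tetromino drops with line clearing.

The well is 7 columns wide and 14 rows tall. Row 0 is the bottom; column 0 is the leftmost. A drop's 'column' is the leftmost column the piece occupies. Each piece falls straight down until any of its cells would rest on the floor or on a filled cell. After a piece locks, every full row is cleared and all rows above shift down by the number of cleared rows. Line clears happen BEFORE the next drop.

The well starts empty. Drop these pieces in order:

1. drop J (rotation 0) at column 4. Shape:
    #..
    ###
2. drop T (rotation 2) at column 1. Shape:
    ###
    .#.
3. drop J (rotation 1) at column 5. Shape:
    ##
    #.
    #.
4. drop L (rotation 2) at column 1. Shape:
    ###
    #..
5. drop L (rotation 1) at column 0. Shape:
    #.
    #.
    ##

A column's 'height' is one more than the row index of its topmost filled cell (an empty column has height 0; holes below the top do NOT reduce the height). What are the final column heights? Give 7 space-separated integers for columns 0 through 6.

Answer: 7 5 4 4 2 4 4

Derivation:
Drop 1: J rot0 at col 4 lands with bottom-row=0; cleared 0 line(s) (total 0); column heights now [0 0 0 0 2 1 1], max=2
Drop 2: T rot2 at col 1 lands with bottom-row=0; cleared 0 line(s) (total 0); column heights now [0 2 2 2 2 1 1], max=2
Drop 3: J rot1 at col 5 lands with bottom-row=1; cleared 0 line(s) (total 0); column heights now [0 2 2 2 2 4 4], max=4
Drop 4: L rot2 at col 1 lands with bottom-row=2; cleared 0 line(s) (total 0); column heights now [0 4 4 4 2 4 4], max=4
Drop 5: L rot1 at col 0 lands with bottom-row=4; cleared 0 line(s) (total 0); column heights now [7 5 4 4 2 4 4], max=7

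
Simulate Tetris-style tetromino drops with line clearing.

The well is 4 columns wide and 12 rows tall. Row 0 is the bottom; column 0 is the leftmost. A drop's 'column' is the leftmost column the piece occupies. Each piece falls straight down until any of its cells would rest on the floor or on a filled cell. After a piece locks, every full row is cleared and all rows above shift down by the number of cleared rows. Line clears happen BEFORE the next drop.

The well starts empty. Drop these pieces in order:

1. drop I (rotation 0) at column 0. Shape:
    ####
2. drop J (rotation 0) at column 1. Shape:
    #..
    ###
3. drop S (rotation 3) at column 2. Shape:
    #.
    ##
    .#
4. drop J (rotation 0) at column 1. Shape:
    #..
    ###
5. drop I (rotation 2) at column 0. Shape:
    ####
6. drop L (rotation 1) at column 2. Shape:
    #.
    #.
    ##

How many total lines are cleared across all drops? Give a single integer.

Drop 1: I rot0 at col 0 lands with bottom-row=0; cleared 1 line(s) (total 1); column heights now [0 0 0 0], max=0
Drop 2: J rot0 at col 1 lands with bottom-row=0; cleared 0 line(s) (total 1); column heights now [0 2 1 1], max=2
Drop 3: S rot3 at col 2 lands with bottom-row=1; cleared 0 line(s) (total 1); column heights now [0 2 4 3], max=4
Drop 4: J rot0 at col 1 lands with bottom-row=4; cleared 0 line(s) (total 1); column heights now [0 6 5 5], max=6
Drop 5: I rot2 at col 0 lands with bottom-row=6; cleared 1 line(s) (total 2); column heights now [0 6 5 5], max=6
Drop 6: L rot1 at col 2 lands with bottom-row=5; cleared 0 line(s) (total 2); column heights now [0 6 8 6], max=8

Answer: 2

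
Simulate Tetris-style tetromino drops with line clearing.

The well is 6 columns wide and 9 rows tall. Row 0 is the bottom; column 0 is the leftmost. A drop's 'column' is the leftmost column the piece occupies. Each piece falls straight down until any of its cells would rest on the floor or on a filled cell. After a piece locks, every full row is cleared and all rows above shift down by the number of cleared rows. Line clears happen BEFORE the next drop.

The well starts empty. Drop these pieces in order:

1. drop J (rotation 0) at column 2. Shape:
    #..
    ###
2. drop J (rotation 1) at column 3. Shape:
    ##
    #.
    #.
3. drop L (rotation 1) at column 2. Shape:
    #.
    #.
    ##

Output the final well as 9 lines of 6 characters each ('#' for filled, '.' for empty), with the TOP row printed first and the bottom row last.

Drop 1: J rot0 at col 2 lands with bottom-row=0; cleared 0 line(s) (total 0); column heights now [0 0 2 1 1 0], max=2
Drop 2: J rot1 at col 3 lands with bottom-row=1; cleared 0 line(s) (total 0); column heights now [0 0 2 4 4 0], max=4
Drop 3: L rot1 at col 2 lands with bottom-row=4; cleared 0 line(s) (total 0); column heights now [0 0 7 5 4 0], max=7

Answer: ......
......
..#...
..#...
..##..
...##.
...#..
..##..
..###.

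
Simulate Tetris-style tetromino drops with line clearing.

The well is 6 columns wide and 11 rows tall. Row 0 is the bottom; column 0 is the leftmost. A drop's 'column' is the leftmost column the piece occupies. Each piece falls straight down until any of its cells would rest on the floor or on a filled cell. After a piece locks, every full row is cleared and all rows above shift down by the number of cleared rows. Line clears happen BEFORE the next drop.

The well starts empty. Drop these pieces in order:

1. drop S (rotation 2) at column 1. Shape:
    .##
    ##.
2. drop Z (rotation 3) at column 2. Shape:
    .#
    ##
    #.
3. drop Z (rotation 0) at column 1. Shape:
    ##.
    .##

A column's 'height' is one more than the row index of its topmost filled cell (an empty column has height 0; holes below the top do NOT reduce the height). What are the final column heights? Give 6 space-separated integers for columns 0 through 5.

Drop 1: S rot2 at col 1 lands with bottom-row=0; cleared 0 line(s) (total 0); column heights now [0 1 2 2 0 0], max=2
Drop 2: Z rot3 at col 2 lands with bottom-row=2; cleared 0 line(s) (total 0); column heights now [0 1 4 5 0 0], max=5
Drop 3: Z rot0 at col 1 lands with bottom-row=5; cleared 0 line(s) (total 0); column heights now [0 7 7 6 0 0], max=7

Answer: 0 7 7 6 0 0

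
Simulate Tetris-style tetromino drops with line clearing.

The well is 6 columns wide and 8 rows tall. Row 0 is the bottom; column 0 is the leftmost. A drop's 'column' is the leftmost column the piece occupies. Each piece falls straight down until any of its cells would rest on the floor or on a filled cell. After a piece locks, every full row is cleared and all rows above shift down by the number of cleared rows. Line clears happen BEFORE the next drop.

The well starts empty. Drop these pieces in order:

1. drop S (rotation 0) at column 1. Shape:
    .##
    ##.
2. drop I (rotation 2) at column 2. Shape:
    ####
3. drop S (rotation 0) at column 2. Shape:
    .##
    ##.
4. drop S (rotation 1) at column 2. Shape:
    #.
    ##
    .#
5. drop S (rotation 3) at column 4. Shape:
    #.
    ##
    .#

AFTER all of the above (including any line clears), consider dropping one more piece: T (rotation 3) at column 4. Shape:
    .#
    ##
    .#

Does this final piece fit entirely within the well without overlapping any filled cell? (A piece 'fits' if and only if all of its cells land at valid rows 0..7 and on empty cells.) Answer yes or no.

Drop 1: S rot0 at col 1 lands with bottom-row=0; cleared 0 line(s) (total 0); column heights now [0 1 2 2 0 0], max=2
Drop 2: I rot2 at col 2 lands with bottom-row=2; cleared 0 line(s) (total 0); column heights now [0 1 3 3 3 3], max=3
Drop 3: S rot0 at col 2 lands with bottom-row=3; cleared 0 line(s) (total 0); column heights now [0 1 4 5 5 3], max=5
Drop 4: S rot1 at col 2 lands with bottom-row=5; cleared 0 line(s) (total 0); column heights now [0 1 8 7 5 3], max=8
Drop 5: S rot3 at col 4 lands with bottom-row=4; cleared 0 line(s) (total 0); column heights now [0 1 8 7 7 6], max=8
Test piece T rot3 at col 4 (width 2): heights before test = [0 1 8 7 7 6]; fits = False

Answer: no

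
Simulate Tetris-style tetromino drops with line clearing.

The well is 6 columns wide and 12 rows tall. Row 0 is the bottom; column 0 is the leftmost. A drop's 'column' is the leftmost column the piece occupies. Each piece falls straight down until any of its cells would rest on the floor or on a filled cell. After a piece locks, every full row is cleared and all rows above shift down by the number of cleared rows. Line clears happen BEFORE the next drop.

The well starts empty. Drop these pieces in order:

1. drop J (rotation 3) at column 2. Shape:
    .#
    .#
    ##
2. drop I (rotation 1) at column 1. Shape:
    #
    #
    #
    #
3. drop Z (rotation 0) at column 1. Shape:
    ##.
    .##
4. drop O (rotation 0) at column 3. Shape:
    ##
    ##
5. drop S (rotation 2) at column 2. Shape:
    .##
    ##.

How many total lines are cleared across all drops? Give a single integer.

Drop 1: J rot3 at col 2 lands with bottom-row=0; cleared 0 line(s) (total 0); column heights now [0 0 1 3 0 0], max=3
Drop 2: I rot1 at col 1 lands with bottom-row=0; cleared 0 line(s) (total 0); column heights now [0 4 1 3 0 0], max=4
Drop 3: Z rot0 at col 1 lands with bottom-row=3; cleared 0 line(s) (total 0); column heights now [0 5 5 4 0 0], max=5
Drop 4: O rot0 at col 3 lands with bottom-row=4; cleared 0 line(s) (total 0); column heights now [0 5 5 6 6 0], max=6
Drop 5: S rot2 at col 2 lands with bottom-row=6; cleared 0 line(s) (total 0); column heights now [0 5 7 8 8 0], max=8

Answer: 0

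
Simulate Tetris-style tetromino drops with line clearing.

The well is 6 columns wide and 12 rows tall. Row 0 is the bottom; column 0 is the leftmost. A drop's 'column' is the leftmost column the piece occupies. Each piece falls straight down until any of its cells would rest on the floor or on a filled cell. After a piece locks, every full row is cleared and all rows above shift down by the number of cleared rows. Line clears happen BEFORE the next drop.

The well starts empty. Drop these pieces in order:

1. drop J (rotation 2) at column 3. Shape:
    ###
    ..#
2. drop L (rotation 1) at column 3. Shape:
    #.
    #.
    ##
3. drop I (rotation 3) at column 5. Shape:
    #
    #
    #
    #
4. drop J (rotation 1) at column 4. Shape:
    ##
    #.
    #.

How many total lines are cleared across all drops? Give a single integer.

Drop 1: J rot2 at col 3 lands with bottom-row=0; cleared 0 line(s) (total 0); column heights now [0 0 0 2 2 2], max=2
Drop 2: L rot1 at col 3 lands with bottom-row=2; cleared 0 line(s) (total 0); column heights now [0 0 0 5 3 2], max=5
Drop 3: I rot3 at col 5 lands with bottom-row=2; cleared 0 line(s) (total 0); column heights now [0 0 0 5 3 6], max=6
Drop 4: J rot1 at col 4 lands with bottom-row=4; cleared 0 line(s) (total 0); column heights now [0 0 0 5 7 7], max=7

Answer: 0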